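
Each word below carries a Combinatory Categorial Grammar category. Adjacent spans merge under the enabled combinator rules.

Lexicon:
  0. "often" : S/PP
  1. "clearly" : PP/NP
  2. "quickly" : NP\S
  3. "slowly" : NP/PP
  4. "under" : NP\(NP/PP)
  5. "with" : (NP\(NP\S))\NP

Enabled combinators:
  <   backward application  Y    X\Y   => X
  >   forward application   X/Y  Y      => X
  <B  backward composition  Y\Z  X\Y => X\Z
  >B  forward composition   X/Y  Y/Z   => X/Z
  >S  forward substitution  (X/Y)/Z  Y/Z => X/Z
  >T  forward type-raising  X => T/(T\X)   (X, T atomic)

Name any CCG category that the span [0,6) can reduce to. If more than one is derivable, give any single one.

[0,6] S   >
  [0,2] S/NP   >B
    [0,1] "often" : S/PP
    [1,2] "clearly" : PP/NP
  [2,6] NP   <
    [2,3] "quickly" : NP\S
    [3,6] NP\(NP\S)   <
      [3,5] NP   <
        [3,4] "slowly" : NP/PP
        [4,5] "under" : NP\(NP/PP)
      [5,6] "with" : (NP\(NP\S))\NP

S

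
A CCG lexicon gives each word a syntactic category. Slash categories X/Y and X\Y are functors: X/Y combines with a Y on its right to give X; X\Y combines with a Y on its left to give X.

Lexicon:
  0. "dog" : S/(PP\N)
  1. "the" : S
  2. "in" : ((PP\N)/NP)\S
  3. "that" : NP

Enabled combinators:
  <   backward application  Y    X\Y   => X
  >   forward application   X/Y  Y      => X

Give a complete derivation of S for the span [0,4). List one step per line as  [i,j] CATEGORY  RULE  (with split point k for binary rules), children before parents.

[0,4] S   >
  [0,1] "dog" : S/(PP\N)
  [1,4] PP\N   >
    [1,3] (PP\N)/NP   <
      [1,2] "the" : S
      [2,3] "in" : ((PP\N)/NP)\S
    [3,4] "that" : NP

[0,1] S/(PP\N)  lex  "dog"
[1,2] S  lex  "the"
[2,3] ((PP\N)/NP)\S  lex  "in"
[1,3] (PP\N)/NP  <  k=2
[3,4] NP  lex  "that"
[1,4] PP\N  >  k=3
[0,4] S  >  k=1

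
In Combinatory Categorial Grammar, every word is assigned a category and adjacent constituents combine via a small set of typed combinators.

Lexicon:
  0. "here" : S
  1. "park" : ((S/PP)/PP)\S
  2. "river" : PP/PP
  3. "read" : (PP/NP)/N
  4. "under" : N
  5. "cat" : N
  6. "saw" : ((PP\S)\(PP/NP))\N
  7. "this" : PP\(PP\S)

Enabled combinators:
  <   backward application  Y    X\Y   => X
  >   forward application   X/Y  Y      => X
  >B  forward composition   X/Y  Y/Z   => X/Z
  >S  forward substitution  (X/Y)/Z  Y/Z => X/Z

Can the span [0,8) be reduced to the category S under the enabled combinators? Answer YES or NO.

[0,8] S   >
  [0,3] S/PP   >S
    [0,2] (S/PP)/PP   <
      [0,1] "here" : S
      [1,2] "park" : ((S/PP)/PP)\S
    [2,3] "river" : PP/PP
  [3,8] PP   <
    [3,7] PP\S   <
      [3,5] PP/NP   >
        [3,4] "read" : (PP/NP)/N
        [4,5] "under" : N
      [5,7] (PP\S)\(PP/NP)   <
        [5,6] "cat" : N
        [6,7] "saw" : ((PP\S)\(PP/NP))\N
    [7,8] "this" : PP\(PP\S)

YES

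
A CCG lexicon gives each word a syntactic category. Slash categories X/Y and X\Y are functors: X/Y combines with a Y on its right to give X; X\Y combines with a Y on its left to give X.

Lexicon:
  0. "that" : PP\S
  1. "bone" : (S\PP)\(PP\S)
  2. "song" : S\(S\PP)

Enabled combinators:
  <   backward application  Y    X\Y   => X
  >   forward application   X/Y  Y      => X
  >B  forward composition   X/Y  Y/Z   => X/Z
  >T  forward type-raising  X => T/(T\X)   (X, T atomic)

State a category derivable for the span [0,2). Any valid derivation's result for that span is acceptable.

S\PP

[0,3] S   <
  [0,2] S\PP   <
    [0,1] "that" : PP\S
    [1,2] "bone" : (S\PP)\(PP\S)
  [2,3] "song" : S\(S\PP)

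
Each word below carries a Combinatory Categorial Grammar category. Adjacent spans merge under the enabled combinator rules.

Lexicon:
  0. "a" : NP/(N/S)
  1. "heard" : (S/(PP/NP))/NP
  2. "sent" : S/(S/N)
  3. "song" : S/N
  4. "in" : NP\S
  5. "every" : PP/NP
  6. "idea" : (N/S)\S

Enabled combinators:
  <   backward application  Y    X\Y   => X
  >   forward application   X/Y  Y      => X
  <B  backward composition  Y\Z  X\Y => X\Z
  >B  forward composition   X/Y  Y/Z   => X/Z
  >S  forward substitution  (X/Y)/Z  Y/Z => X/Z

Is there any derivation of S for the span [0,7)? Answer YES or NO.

NP/(N/S) (S/(PP/NP))/NP S/(S/N) S/N NP\S PP/NP (N/S)\S
CKY chart[0,7] = {NP}; S ∉ chart

NO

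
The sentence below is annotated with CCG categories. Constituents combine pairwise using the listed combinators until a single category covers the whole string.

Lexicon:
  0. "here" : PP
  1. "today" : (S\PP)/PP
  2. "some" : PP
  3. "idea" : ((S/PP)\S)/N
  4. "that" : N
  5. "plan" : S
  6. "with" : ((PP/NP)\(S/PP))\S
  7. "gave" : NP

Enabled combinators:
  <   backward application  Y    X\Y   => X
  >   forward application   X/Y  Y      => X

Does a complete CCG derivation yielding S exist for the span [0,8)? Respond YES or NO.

PP (S\PP)/PP PP ((S/PP)\S)/N N S ((PP/NP)\(S/PP))\S NP
CKY chart[0,8] = {PP}; S ∉ chart

NO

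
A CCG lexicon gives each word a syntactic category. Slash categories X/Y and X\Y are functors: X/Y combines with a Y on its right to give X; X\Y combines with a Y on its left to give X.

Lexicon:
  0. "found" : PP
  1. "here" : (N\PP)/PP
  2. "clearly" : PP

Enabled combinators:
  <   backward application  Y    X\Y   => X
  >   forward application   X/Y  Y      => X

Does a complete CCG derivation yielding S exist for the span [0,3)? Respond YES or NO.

PP (N\PP)/PP PP
CKY chart[0,3] = {N}; S ∉ chart

NO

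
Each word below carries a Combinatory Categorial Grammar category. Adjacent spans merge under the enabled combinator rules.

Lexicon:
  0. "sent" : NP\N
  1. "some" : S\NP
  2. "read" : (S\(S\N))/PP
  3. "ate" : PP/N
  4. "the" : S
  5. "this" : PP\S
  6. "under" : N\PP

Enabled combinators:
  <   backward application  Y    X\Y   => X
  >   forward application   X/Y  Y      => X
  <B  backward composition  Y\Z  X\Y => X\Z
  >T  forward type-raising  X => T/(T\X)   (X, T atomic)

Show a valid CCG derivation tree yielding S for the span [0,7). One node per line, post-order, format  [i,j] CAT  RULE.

[0,7] S   <
  [0,2] S\N   <B
    [0,1] "sent" : NP\N
    [1,2] "some" : S\NP
  [2,7] S\(S\N)   >
    [2,3] "read" : (S\(S\N))/PP
    [3,7] PP   >
      [3,4] "ate" : PP/N
      [4,7] N   <
        [4,5] "the" : S
        [5,7] N\S   <B
          [5,6] "this" : PP\S
          [6,7] "under" : N\PP

[0,1] NP\N  lex  "sent"
[1,2] S\NP  lex  "some"
[0,2] S\N  <B  k=1
[2,3] (S\(S\N))/PP  lex  "read"
[3,4] PP/N  lex  "ate"
[4,5] S  lex  "the"
[5,6] PP\S  lex  "this"
[6,7] N\PP  lex  "under"
[5,7] N\S  <B  k=6
[4,7] N  <  k=5
[3,7] PP  >  k=4
[2,7] S\(S\N)  >  k=3
[0,7] S  <  k=2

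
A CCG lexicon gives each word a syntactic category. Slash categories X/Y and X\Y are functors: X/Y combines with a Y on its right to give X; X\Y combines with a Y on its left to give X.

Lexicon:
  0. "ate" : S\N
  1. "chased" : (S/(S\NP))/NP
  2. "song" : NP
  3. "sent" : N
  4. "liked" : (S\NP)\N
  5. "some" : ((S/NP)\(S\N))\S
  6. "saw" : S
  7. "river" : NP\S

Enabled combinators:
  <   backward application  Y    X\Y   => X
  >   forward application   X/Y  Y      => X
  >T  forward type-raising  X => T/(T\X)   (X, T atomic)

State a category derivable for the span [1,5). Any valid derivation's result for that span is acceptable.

S

[0,8] S   >
  [0,6] S/NP   <
    [0,1] "ate" : S\N
    [1,6] (S/NP)\(S\N)   <
      [1,5] S   >
        [1,3] S/(S\NP)   >
          [1,2] "chased" : (S/(S\NP))/NP
          [2,3] "song" : NP
        [3,5] S\NP   <
          [3,4] "sent" : N
          [4,5] "liked" : (S\NP)\N
      [5,6] "some" : ((S/NP)\(S\N))\S
  [6,8] NP   <
    [6,7] "saw" : S
    [7,8] "river" : NP\S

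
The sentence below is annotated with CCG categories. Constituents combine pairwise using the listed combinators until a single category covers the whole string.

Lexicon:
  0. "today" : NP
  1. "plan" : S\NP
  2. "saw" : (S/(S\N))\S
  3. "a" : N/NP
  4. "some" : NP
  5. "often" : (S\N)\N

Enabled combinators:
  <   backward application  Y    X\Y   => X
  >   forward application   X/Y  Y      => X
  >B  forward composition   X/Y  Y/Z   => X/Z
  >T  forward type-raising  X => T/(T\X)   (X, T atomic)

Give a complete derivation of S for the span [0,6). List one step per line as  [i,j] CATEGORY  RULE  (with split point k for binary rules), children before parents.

[0,6] S   >
  [0,3] S/(S\N)   <
    [0,2] S   >
      [0,1] S/(S\NP)   >T
        [0,1] "today" : NP
      [1,2] "plan" : S\NP
    [2,3] "saw" : (S/(S\N))\S
  [3,6] S\N   <
    [3,5] N   >
      [3,4] "a" : N/NP
      [4,5] "some" : NP
    [5,6] "often" : (S\N)\N

[0,1] NP  lex  "today"
[0,1] S/(S\NP)  >T
[1,2] S\NP  lex  "plan"
[0,2] S  >  k=1
[2,3] (S/(S\N))\S  lex  "saw"
[0,3] S/(S\N)  <  k=2
[3,4] N/NP  lex  "a"
[4,5] NP  lex  "some"
[3,5] N  >  k=4
[5,6] (S\N)\N  lex  "often"
[3,6] S\N  <  k=5
[0,6] S  >  k=3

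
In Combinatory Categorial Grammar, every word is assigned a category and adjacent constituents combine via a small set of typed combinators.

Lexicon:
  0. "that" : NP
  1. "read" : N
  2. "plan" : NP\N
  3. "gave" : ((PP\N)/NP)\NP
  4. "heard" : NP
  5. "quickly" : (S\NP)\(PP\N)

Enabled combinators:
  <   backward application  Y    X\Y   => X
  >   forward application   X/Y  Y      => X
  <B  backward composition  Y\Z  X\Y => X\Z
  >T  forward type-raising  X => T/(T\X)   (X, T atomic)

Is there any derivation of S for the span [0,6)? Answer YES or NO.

YES

[0,6] S   >
  [0,1] S/(S\NP)   >T
    [0,1] "that" : NP
  [1,6] S\NP   <
    [1,5] PP\N   >
      [1,4] (PP\N)/NP   <
        [1,3] NP   <
          [1,2] "read" : N
          [2,3] "plan" : NP\N
        [3,4] "gave" : ((PP\N)/NP)\NP
      [4,5] "heard" : NP
    [5,6] "quickly" : (S\NP)\(PP\N)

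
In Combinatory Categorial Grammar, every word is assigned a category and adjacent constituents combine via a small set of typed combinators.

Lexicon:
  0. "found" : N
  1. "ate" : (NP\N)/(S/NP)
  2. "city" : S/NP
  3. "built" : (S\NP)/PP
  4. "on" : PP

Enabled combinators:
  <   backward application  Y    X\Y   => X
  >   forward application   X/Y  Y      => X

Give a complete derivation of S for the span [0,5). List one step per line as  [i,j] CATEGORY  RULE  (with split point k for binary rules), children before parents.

[0,1] N  lex  "found"
[1,2] (NP\N)/(S/NP)  lex  "ate"
[2,3] S/NP  lex  "city"
[1,3] NP\N  >  k=2
[0,3] NP  <  k=1
[3,4] (S\NP)/PP  lex  "built"
[4,5] PP  lex  "on"
[3,5] S\NP  >  k=4
[0,5] S  <  k=3

[0,5] S   <
  [0,3] NP   <
    [0,1] "found" : N
    [1,3] NP\N   >
      [1,2] "ate" : (NP\N)/(S/NP)
      [2,3] "city" : S/NP
  [3,5] S\NP   >
    [3,4] "built" : (S\NP)/PP
    [4,5] "on" : PP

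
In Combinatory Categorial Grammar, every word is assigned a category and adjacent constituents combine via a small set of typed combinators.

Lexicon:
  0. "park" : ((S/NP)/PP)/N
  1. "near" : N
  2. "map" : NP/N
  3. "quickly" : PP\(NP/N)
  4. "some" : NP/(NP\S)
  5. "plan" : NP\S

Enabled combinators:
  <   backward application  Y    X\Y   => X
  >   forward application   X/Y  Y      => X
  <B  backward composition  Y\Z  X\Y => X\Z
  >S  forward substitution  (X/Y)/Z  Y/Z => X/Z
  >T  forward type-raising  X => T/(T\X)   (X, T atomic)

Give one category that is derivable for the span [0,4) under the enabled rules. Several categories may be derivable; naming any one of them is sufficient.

S/NP

[0,6] S   >
  [0,4] S/NP   >
    [0,2] (S/NP)/PP   >
      [0,1] "park" : ((S/NP)/PP)/N
      [1,2] "near" : N
    [2,4] PP   <
      [2,3] "map" : NP/N
      [3,4] "quickly" : PP\(NP/N)
  [4,6] NP   >
    [4,5] "some" : NP/(NP\S)
    [5,6] "plan" : NP\S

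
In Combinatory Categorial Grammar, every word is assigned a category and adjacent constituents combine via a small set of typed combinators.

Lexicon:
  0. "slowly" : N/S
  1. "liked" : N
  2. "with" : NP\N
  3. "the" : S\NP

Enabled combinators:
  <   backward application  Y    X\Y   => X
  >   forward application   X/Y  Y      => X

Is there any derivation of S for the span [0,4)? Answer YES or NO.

N/S N NP\N S\NP
CKY chart[0,4] = {N}; S ∉ chart

NO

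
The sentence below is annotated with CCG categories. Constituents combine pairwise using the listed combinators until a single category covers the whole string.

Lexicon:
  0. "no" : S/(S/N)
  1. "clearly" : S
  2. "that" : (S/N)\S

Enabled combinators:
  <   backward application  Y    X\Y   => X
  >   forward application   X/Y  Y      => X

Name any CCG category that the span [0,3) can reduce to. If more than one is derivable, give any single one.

[0,3] S   >
  [0,1] "no" : S/(S/N)
  [1,3] S/N   <
    [1,2] "clearly" : S
    [2,3] "that" : (S/N)\S

S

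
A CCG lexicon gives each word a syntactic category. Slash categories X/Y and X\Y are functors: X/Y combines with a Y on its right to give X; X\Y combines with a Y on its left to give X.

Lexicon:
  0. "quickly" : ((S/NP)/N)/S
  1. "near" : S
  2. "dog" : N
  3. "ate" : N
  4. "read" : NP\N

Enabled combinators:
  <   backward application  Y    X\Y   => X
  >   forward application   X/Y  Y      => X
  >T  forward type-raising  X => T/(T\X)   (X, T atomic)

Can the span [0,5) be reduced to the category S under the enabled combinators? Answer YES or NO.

YES

[0,5] S   >
  [0,3] S/NP   >
    [0,2] (S/NP)/N   >
      [0,1] "quickly" : ((S/NP)/N)/S
      [1,2] "near" : S
    [2,3] "dog" : N
  [3,5] NP   <
    [3,4] "ate" : N
    [4,5] "read" : NP\N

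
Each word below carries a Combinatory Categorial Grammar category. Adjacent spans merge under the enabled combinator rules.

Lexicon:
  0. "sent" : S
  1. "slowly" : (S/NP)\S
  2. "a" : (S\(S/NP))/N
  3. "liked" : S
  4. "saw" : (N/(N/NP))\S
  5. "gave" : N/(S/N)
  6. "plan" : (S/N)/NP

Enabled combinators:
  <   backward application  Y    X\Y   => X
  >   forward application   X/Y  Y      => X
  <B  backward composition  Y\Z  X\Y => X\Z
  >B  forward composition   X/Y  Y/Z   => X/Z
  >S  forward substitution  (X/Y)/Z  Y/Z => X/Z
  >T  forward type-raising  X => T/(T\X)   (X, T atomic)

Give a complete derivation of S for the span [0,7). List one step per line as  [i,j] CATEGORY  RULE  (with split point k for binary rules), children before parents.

[0,1] S  lex  "sent"
[1,2] (S/NP)\S  lex  "slowly"
[0,2] S/NP  <  k=1
[2,3] (S\(S/NP))/N  lex  "a"
[3,4] S  lex  "liked"
[4,5] (N/(N/NP))\S  lex  "saw"
[3,5] N/(N/NP)  <  k=4
[5,6] N/(S/N)  lex  "gave"
[6,7] (S/N)/NP  lex  "plan"
[5,7] N/NP  >B  k=6
[3,7] N  >  k=5
[2,7] S\(S/NP)  >  k=3
[0,7] S  <  k=2

[0,7] S   <
  [0,2] S/NP   <
    [0,1] "sent" : S
    [1,2] "slowly" : (S/NP)\S
  [2,7] S\(S/NP)   >
    [2,3] "a" : (S\(S/NP))/N
    [3,7] N   >
      [3,5] N/(N/NP)   <
        [3,4] "liked" : S
        [4,5] "saw" : (N/(N/NP))\S
      [5,7] N/NP   >B
        [5,6] "gave" : N/(S/N)
        [6,7] "plan" : (S/N)/NP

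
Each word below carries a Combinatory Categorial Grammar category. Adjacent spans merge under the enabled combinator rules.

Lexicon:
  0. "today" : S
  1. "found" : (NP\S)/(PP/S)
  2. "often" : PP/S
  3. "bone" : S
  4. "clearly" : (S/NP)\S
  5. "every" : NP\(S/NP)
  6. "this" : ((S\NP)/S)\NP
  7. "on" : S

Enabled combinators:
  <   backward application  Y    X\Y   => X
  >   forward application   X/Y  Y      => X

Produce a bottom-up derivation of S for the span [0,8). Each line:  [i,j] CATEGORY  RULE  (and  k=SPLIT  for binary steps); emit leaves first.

[0,8] S   <
  [0,3] NP   <
    [0,1] "today" : S
    [1,3] NP\S   >
      [1,2] "found" : (NP\S)/(PP/S)
      [2,3] "often" : PP/S
  [3,8] S\NP   >
    [3,7] (S\NP)/S   <
      [3,6] NP   <
        [3,5] S/NP   <
          [3,4] "bone" : S
          [4,5] "clearly" : (S/NP)\S
        [5,6] "every" : NP\(S/NP)
      [6,7] "this" : ((S\NP)/S)\NP
    [7,8] "on" : S

[0,1] S  lex  "today"
[1,2] (NP\S)/(PP/S)  lex  "found"
[2,3] PP/S  lex  "often"
[1,3] NP\S  >  k=2
[0,3] NP  <  k=1
[3,4] S  lex  "bone"
[4,5] (S/NP)\S  lex  "clearly"
[3,5] S/NP  <  k=4
[5,6] NP\(S/NP)  lex  "every"
[3,6] NP  <  k=5
[6,7] ((S\NP)/S)\NP  lex  "this"
[3,7] (S\NP)/S  <  k=6
[7,8] S  lex  "on"
[3,8] S\NP  >  k=7
[0,8] S  <  k=3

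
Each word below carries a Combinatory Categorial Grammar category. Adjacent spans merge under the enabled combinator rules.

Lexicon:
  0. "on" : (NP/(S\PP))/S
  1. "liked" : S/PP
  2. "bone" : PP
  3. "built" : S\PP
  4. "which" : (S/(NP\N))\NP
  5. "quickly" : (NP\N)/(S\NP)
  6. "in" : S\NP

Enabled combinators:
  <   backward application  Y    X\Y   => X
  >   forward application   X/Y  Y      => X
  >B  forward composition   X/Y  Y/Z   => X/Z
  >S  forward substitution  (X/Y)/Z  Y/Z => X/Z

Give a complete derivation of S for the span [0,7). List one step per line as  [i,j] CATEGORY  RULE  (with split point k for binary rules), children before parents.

[0,1] (NP/(S\PP))/S  lex  "on"
[1,2] S/PP  lex  "liked"
[2,3] PP  lex  "bone"
[1,3] S  >  k=2
[0,3] NP/(S\PP)  >  k=1
[3,4] S\PP  lex  "built"
[0,4] NP  >  k=3
[4,5] (S/(NP\N))\NP  lex  "which"
[0,5] S/(NP\N)  <  k=4
[5,6] (NP\N)/(S\NP)  lex  "quickly"
[6,7] S\NP  lex  "in"
[5,7] NP\N  >  k=6
[0,7] S  >  k=5

[0,7] S   >
  [0,5] S/(NP\N)   <
    [0,4] NP   >
      [0,3] NP/(S\PP)   >
        [0,1] "on" : (NP/(S\PP))/S
        [1,3] S   >
          [1,2] "liked" : S/PP
          [2,3] "bone" : PP
      [3,4] "built" : S\PP
    [4,5] "which" : (S/(NP\N))\NP
  [5,7] NP\N   >
    [5,6] "quickly" : (NP\N)/(S\NP)
    [6,7] "in" : S\NP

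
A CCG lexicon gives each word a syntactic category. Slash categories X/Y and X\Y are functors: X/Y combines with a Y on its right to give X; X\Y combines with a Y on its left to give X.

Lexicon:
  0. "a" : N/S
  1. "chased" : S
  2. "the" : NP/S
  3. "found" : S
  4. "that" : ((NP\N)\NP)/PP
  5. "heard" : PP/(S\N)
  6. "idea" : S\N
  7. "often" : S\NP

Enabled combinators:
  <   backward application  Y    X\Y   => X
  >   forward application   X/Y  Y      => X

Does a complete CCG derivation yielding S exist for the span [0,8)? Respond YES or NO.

[0,8] S   <
  [0,7] NP   <
    [0,2] N   >
      [0,1] "a" : N/S
      [1,2] "chased" : S
    [2,7] NP\N   <
      [2,4] NP   >
        [2,3] "the" : NP/S
        [3,4] "found" : S
      [4,7] (NP\N)\NP   >
        [4,5] "that" : ((NP\N)\NP)/PP
        [5,7] PP   >
          [5,6] "heard" : PP/(S\N)
          [6,7] "idea" : S\N
  [7,8] "often" : S\NP

YES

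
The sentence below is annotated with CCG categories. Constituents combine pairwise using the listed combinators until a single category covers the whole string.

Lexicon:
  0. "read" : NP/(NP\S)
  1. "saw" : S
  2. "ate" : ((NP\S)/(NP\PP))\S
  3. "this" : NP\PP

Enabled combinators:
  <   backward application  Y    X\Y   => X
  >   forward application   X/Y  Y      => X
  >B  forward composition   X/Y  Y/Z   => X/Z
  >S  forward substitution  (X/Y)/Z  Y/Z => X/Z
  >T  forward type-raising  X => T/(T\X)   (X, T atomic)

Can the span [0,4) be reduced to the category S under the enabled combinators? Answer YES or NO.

NP/(NP\S) S ((NP\S)/(NP\PP))\S NP\PP
CKY chart[0,4] = {N/(N\NP), NP, NP/(NP\NP), PP/(PP\NP), S/(S\NP)}; S ∉ chart

NO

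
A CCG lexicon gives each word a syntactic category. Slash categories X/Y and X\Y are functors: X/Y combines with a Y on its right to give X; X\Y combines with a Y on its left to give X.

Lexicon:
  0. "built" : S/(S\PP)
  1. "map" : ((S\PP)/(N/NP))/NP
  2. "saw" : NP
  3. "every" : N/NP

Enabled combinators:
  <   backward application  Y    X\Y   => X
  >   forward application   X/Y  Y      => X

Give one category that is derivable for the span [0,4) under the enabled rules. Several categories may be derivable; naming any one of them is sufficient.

[0,4] S   >
  [0,1] "built" : S/(S\PP)
  [1,4] S\PP   >
    [1,3] (S\PP)/(N/NP)   >
      [1,2] "map" : ((S\PP)/(N/NP))/NP
      [2,3] "saw" : NP
    [3,4] "every" : N/NP

S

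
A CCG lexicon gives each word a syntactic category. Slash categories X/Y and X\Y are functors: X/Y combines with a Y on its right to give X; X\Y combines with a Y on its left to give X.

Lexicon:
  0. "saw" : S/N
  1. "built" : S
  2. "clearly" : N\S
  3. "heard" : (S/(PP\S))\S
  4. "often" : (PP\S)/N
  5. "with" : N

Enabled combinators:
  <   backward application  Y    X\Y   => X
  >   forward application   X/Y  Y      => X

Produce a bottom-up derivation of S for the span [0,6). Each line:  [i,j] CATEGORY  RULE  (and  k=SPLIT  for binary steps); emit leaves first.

[0,6] S   >
  [0,4] S/(PP\S)   <
    [0,3] S   >
      [0,1] "saw" : S/N
      [1,3] N   <
        [1,2] "built" : S
        [2,3] "clearly" : N\S
    [3,4] "heard" : (S/(PP\S))\S
  [4,6] PP\S   >
    [4,5] "often" : (PP\S)/N
    [5,6] "with" : N

[0,1] S/N  lex  "saw"
[1,2] S  lex  "built"
[2,3] N\S  lex  "clearly"
[1,3] N  <  k=2
[0,3] S  >  k=1
[3,4] (S/(PP\S))\S  lex  "heard"
[0,4] S/(PP\S)  <  k=3
[4,5] (PP\S)/N  lex  "often"
[5,6] N  lex  "with"
[4,6] PP\S  >  k=5
[0,6] S  >  k=4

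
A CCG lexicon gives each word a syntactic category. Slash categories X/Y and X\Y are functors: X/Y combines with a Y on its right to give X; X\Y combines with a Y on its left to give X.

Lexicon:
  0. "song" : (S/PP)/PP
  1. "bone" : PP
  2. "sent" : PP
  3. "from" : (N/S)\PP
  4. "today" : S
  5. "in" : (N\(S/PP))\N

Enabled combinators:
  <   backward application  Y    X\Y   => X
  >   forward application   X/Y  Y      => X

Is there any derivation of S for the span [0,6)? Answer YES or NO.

(S/PP)/PP PP PP (N/S)\PP S (N\(S/PP))\N
CKY chart[0,6] = {N}; S ∉ chart

NO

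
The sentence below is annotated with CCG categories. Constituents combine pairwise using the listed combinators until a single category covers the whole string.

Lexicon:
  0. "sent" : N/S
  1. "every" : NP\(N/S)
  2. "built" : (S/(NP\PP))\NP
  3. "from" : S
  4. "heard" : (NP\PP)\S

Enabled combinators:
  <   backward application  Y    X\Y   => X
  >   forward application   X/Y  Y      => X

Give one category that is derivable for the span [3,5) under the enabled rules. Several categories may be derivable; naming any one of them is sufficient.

NP\PP

[0,5] S   >
  [0,3] S/(NP\PP)   <
    [0,2] NP   <
      [0,1] "sent" : N/S
      [1,2] "every" : NP\(N/S)
    [2,3] "built" : (S/(NP\PP))\NP
  [3,5] NP\PP   <
    [3,4] "from" : S
    [4,5] "heard" : (NP\PP)\S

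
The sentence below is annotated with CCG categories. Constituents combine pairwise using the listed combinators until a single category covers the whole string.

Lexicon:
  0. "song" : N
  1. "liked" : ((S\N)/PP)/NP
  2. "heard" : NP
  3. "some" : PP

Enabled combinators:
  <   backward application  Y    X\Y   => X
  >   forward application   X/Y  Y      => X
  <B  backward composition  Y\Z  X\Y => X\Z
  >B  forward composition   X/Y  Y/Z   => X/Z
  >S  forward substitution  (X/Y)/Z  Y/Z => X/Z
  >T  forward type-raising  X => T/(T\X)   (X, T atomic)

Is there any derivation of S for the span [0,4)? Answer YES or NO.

YES

[0,4] S   <
  [0,1] "song" : N
  [1,4] S\N   >
    [1,3] (S\N)/PP   >
      [1,2] "liked" : ((S\N)/PP)/NP
      [2,3] "heard" : NP
    [3,4] "some" : PP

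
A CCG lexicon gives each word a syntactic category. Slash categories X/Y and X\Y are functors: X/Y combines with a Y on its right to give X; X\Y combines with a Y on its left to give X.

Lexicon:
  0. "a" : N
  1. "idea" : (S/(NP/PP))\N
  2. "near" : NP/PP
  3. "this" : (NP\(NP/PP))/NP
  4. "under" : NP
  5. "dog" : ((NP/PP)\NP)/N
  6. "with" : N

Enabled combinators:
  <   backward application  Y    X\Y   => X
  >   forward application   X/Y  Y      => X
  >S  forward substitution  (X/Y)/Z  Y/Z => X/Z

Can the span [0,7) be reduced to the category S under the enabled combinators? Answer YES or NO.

YES

[0,7] S   >
  [0,2] S/(NP/PP)   <
    [0,1] "a" : N
    [1,2] "idea" : (S/(NP/PP))\N
  [2,7] NP/PP   <
    [2,5] NP   <
      [2,3] "near" : NP/PP
      [3,5] NP\(NP/PP)   >
        [3,4] "this" : (NP\(NP/PP))/NP
        [4,5] "under" : NP
    [5,7] (NP/PP)\NP   >
      [5,6] "dog" : ((NP/PP)\NP)/N
      [6,7] "with" : N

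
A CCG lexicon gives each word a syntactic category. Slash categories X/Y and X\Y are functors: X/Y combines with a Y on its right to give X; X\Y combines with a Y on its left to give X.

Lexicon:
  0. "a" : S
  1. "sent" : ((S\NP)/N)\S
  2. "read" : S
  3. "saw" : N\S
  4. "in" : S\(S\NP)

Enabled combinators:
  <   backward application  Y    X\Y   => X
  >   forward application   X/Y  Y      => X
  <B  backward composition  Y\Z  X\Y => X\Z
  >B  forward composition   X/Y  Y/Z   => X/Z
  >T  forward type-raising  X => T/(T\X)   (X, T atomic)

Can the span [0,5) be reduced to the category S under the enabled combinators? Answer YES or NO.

YES

[0,5] S   <
  [0,4] S\NP   >
    [0,2] (S\NP)/N   <
      [0,1] "a" : S
      [1,2] "sent" : ((S\NP)/N)\S
    [2,4] N   >
      [2,3] N/(N\S)   >T
        [2,3] "read" : S
      [3,4] "saw" : N\S
  [4,5] "in" : S\(S\NP)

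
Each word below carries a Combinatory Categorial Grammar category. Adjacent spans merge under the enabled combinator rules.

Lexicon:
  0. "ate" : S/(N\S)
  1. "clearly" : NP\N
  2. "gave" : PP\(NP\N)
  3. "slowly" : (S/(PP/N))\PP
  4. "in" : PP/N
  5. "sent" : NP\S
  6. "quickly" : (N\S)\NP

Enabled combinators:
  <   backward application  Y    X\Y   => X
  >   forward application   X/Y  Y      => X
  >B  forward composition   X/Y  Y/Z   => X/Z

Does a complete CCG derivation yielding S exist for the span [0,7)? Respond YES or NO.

YES

[0,7] S   >
  [0,1] "ate" : S/(N\S)
  [1,7] N\S   <
    [1,6] NP   <
      [1,5] S   >
        [1,4] S/(PP/N)   <
          [1,3] PP   <
            [1,2] "clearly" : NP\N
            [2,3] "gave" : PP\(NP\N)
          [3,4] "slowly" : (S/(PP/N))\PP
        [4,5] "in" : PP/N
      [5,6] "sent" : NP\S
    [6,7] "quickly" : (N\S)\NP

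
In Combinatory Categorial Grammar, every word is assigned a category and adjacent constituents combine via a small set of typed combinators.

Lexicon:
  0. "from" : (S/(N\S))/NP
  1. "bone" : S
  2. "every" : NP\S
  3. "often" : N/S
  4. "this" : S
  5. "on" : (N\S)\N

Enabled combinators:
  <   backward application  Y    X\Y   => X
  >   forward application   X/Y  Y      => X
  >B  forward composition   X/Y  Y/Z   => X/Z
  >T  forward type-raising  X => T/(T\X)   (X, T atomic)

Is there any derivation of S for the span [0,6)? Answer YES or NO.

YES

[0,6] S   >
  [0,3] S/(N\S)   >
    [0,1] "from" : (S/(N\S))/NP
    [1,3] NP   >
      [1,2] NP/(NP\S)   >T
        [1,2] "bone" : S
      [2,3] "every" : NP\S
  [3,6] N\S   <
    [3,5] N   >
      [3,4] "often" : N/S
      [4,5] "this" : S
    [5,6] "on" : (N\S)\N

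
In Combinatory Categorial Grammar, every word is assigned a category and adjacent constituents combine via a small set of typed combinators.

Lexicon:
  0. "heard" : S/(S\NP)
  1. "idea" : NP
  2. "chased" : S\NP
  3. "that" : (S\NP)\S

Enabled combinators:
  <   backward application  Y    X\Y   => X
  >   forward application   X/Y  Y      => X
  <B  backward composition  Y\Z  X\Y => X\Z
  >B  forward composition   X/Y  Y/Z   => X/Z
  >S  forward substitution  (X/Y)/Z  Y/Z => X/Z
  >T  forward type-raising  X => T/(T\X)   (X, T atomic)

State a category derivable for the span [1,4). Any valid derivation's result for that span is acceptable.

S\NP

[0,4] S   >
  [0,1] "heard" : S/(S\NP)
  [1,4] S\NP   <
    [1,3] S   <
      [1,2] "idea" : NP
      [2,3] "chased" : S\NP
    [3,4] "that" : (S\NP)\S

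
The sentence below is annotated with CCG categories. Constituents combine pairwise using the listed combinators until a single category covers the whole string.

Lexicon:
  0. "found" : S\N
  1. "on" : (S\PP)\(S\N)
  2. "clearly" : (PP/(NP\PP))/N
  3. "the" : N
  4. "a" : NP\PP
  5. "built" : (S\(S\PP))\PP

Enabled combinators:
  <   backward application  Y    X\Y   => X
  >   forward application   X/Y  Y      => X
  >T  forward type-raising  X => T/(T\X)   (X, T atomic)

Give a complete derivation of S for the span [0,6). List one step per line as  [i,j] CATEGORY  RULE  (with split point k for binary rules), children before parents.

[0,6] S   <
  [0,2] S\PP   <
    [0,1] "found" : S\N
    [1,2] "on" : (S\PP)\(S\N)
  [2,6] S\(S\PP)   <
    [2,5] PP   >
      [2,4] PP/(NP\PP)   >
        [2,3] "clearly" : (PP/(NP\PP))/N
        [3,4] "the" : N
      [4,5] "a" : NP\PP
    [5,6] "built" : (S\(S\PP))\PP

[0,1] S\N  lex  "found"
[1,2] (S\PP)\(S\N)  lex  "on"
[0,2] S\PP  <  k=1
[2,3] (PP/(NP\PP))/N  lex  "clearly"
[3,4] N  lex  "the"
[2,4] PP/(NP\PP)  >  k=3
[4,5] NP\PP  lex  "a"
[2,5] PP  >  k=4
[5,6] (S\(S\PP))\PP  lex  "built"
[2,6] S\(S\PP)  <  k=5
[0,6] S  <  k=2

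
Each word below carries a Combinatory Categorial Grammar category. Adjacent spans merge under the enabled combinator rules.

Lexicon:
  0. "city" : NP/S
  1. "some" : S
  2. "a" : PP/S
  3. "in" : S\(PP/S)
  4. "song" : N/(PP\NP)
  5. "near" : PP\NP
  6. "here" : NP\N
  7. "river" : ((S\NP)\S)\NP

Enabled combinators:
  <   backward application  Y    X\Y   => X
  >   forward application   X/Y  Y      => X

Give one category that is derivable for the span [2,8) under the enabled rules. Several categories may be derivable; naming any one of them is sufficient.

[0,8] S   <
  [0,2] NP   >
    [0,1] "city" : NP/S
    [1,2] "some" : S
  [2,8] S\NP   <
    [2,4] S   <
      [2,3] "a" : PP/S
      [3,4] "in" : S\(PP/S)
    [4,8] (S\NP)\S   <
      [4,7] NP   <
        [4,6] N   >
          [4,5] "song" : N/(PP\NP)
          [5,6] "near" : PP\NP
        [6,7] "here" : NP\N
      [7,8] "river" : ((S\NP)\S)\NP

S\NP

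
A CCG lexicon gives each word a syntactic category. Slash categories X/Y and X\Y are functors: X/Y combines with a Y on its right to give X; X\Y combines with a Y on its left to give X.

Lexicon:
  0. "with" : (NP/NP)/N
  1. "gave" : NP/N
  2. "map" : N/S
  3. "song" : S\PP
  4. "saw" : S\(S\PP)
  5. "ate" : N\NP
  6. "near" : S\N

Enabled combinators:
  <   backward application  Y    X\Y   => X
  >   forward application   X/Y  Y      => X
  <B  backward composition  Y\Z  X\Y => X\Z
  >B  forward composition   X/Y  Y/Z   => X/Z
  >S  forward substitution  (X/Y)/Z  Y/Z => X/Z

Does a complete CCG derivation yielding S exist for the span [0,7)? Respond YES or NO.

YES

[0,7] S   <
  [0,5] NP   >
    [0,3] NP/S   >B
      [0,2] NP/N   >S
        [0,1] "with" : (NP/NP)/N
        [1,2] "gave" : NP/N
      [2,3] "map" : N/S
    [3,5] S   <
      [3,4] "song" : S\PP
      [4,5] "saw" : S\(S\PP)
  [5,7] S\NP   <B
    [5,6] "ate" : N\NP
    [6,7] "near" : S\N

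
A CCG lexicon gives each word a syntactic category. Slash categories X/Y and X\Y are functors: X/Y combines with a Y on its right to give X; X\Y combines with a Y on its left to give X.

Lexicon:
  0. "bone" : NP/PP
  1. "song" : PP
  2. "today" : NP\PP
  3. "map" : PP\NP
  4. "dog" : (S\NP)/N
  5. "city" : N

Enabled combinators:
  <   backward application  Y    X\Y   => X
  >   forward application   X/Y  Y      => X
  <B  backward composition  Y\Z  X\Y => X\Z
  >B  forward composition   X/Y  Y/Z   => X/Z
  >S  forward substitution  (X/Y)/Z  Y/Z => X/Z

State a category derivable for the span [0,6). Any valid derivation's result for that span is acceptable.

S

[0,6] S   <
  [0,4] NP   >
    [0,1] "bone" : NP/PP
    [1,4] PP   <
      [1,3] NP   <
        [1,2] "song" : PP
        [2,3] "today" : NP\PP
      [3,4] "map" : PP\NP
  [4,6] S\NP   >
    [4,5] "dog" : (S\NP)/N
    [5,6] "city" : N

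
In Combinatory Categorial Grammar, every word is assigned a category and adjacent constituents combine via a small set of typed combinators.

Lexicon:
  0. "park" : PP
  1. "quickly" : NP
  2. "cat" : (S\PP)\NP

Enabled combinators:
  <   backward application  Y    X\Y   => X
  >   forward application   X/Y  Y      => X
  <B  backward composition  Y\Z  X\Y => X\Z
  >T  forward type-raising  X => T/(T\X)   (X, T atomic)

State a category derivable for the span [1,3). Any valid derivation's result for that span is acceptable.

S\PP

[0,3] S   <
  [0,1] "park" : PP
  [1,3] S\PP   <
    [1,2] "quickly" : NP
    [2,3] "cat" : (S\PP)\NP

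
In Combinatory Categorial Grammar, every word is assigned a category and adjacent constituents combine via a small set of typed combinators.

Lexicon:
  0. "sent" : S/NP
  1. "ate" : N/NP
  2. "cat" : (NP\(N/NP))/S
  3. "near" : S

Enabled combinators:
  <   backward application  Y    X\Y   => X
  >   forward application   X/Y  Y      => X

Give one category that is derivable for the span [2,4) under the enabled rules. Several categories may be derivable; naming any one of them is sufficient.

[0,4] S   >
  [0,1] "sent" : S/NP
  [1,4] NP   <
    [1,2] "ate" : N/NP
    [2,4] NP\(N/NP)   >
      [2,3] "cat" : (NP\(N/NP))/S
      [3,4] "near" : S

NP\(N/NP)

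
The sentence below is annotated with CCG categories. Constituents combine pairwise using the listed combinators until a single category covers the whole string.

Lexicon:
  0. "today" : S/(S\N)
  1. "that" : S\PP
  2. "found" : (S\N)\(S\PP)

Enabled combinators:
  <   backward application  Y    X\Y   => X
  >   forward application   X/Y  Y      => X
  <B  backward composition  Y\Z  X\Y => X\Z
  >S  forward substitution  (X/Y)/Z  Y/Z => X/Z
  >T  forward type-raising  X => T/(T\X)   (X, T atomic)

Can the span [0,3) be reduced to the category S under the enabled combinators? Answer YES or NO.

[0,3] S   >
  [0,1] "today" : S/(S\N)
  [1,3] S\N   <
    [1,2] "that" : S\PP
    [2,3] "found" : (S\N)\(S\PP)

YES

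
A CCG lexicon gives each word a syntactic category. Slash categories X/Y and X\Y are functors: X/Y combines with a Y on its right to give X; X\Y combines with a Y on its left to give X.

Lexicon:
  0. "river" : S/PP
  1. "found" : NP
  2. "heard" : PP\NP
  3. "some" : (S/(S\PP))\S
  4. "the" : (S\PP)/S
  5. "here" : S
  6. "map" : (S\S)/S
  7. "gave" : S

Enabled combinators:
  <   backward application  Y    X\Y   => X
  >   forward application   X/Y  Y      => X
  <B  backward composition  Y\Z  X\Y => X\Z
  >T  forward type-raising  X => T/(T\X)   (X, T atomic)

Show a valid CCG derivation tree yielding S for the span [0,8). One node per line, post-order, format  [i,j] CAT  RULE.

[0,8] S   >
  [0,4] S/(S\PP)   <
    [0,3] S   >
      [0,1] "river" : S/PP
      [1,3] PP   <
        [1,2] "found" : NP
        [2,3] "heard" : PP\NP
    [3,4] "some" : (S/(S\PP))\S
  [4,8] S\PP   <B
    [4,6] S\PP   >
      [4,5] "the" : (S\PP)/S
      [5,6] "here" : S
    [6,8] S\S   >
      [6,7] "map" : (S\S)/S
      [7,8] "gave" : S

[0,1] S/PP  lex  "river"
[1,2] NP  lex  "found"
[2,3] PP\NP  lex  "heard"
[1,3] PP  <  k=2
[0,3] S  >  k=1
[3,4] (S/(S\PP))\S  lex  "some"
[0,4] S/(S\PP)  <  k=3
[4,5] (S\PP)/S  lex  "the"
[5,6] S  lex  "here"
[4,6] S\PP  >  k=5
[6,7] (S\S)/S  lex  "map"
[7,8] S  lex  "gave"
[6,8] S\S  >  k=7
[4,8] S\PP  <B  k=6
[0,8] S  >  k=4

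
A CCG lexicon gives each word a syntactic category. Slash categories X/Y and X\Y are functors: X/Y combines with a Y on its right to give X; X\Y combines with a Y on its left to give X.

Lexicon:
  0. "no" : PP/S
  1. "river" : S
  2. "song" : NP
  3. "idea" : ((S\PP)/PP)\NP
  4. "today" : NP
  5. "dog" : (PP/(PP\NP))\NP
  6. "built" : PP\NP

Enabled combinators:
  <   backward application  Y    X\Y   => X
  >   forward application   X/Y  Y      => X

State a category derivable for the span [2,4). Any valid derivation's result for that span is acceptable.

(S\PP)/PP

[0,7] S   <
  [0,2] PP   >
    [0,1] "no" : PP/S
    [1,2] "river" : S
  [2,7] S\PP   >
    [2,4] (S\PP)/PP   <
      [2,3] "song" : NP
      [3,4] "idea" : ((S\PP)/PP)\NP
    [4,7] PP   >
      [4,6] PP/(PP\NP)   <
        [4,5] "today" : NP
        [5,6] "dog" : (PP/(PP\NP))\NP
      [6,7] "built" : PP\NP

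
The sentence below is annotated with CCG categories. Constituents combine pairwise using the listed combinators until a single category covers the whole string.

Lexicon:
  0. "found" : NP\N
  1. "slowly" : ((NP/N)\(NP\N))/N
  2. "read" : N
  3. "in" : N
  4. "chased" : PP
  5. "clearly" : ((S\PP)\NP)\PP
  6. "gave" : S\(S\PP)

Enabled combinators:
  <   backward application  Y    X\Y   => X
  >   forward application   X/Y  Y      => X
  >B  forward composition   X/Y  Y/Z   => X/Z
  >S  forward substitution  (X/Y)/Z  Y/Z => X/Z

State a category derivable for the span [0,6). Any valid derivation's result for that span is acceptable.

[0,7] S   <
  [0,6] S\PP   <
    [0,4] NP   >
      [0,3] NP/N   <
        [0,1] "found" : NP\N
        [1,3] (NP/N)\(NP\N)   >
          [1,2] "slowly" : ((NP/N)\(NP\N))/N
          [2,3] "read" : N
      [3,4] "in" : N
    [4,6] (S\PP)\NP   <
      [4,5] "chased" : PP
      [5,6] "clearly" : ((S\PP)\NP)\PP
  [6,7] "gave" : S\(S\PP)

S\PP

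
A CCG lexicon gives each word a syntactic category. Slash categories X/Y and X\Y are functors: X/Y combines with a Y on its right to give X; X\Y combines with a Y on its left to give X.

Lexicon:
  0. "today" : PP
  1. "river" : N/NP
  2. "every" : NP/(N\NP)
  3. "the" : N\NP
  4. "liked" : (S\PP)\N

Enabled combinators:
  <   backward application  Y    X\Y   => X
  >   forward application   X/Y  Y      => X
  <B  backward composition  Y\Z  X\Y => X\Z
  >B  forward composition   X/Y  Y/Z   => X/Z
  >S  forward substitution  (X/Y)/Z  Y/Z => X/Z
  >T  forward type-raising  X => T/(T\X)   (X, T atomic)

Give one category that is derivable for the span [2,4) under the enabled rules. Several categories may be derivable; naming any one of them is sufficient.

[0,5] S   >
  [0,1] S/(S\PP)   >T
    [0,1] "today" : PP
  [1,5] S\PP   <
    [1,4] N   >
      [1,2] "river" : N/NP
      [2,4] NP   >
        [2,3] "every" : NP/(N\NP)
        [3,4] "the" : N\NP
    [4,5] "liked" : (S\PP)\N

NP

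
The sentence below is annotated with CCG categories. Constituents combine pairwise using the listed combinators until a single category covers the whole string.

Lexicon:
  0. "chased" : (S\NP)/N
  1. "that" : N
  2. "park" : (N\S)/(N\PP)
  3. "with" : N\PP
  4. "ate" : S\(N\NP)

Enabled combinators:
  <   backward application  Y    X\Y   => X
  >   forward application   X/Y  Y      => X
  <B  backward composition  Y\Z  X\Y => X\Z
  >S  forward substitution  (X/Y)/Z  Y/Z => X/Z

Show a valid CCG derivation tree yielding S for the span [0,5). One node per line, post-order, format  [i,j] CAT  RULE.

[0,1] (S\NP)/N  lex  "chased"
[1,2] N  lex  "that"
[0,2] S\NP  >  k=1
[2,3] (N\S)/(N\PP)  lex  "park"
[3,4] N\PP  lex  "with"
[2,4] N\S  >  k=3
[0,4] N\NP  <B  k=2
[4,5] S\(N\NP)  lex  "ate"
[0,5] S  <  k=4

[0,5] S   <
  [0,4] N\NP   <B
    [0,2] S\NP   >
      [0,1] "chased" : (S\NP)/N
      [1,2] "that" : N
    [2,4] N\S   >
      [2,3] "park" : (N\S)/(N\PP)
      [3,4] "with" : N\PP
  [4,5] "ate" : S\(N\NP)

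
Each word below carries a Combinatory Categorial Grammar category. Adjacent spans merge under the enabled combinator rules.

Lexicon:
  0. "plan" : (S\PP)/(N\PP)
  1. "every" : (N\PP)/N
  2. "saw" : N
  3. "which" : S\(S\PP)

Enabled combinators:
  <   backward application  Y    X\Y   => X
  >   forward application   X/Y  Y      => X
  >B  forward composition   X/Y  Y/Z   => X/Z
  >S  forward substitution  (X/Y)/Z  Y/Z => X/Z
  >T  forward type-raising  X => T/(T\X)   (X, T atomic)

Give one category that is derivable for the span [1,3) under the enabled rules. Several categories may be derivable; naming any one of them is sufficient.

N\PP

[0,4] S   <
  [0,3] S\PP   >
    [0,1] "plan" : (S\PP)/(N\PP)
    [1,3] N\PP   >
      [1,2] "every" : (N\PP)/N
      [2,3] "saw" : N
  [3,4] "which" : S\(S\PP)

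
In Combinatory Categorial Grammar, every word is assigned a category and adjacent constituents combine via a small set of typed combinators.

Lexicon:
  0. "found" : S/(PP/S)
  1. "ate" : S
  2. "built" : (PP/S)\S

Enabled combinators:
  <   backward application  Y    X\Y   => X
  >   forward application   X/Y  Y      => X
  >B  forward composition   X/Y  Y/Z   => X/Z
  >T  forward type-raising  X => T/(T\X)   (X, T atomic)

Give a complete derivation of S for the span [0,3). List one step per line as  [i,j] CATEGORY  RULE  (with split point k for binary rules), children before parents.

[0,3] S   >
  [0,1] "found" : S/(PP/S)
  [1,3] PP/S   <
    [1,2] "ate" : S
    [2,3] "built" : (PP/S)\S

[0,1] S/(PP/S)  lex  "found"
[1,2] S  lex  "ate"
[2,3] (PP/S)\S  lex  "built"
[1,3] PP/S  <  k=2
[0,3] S  >  k=1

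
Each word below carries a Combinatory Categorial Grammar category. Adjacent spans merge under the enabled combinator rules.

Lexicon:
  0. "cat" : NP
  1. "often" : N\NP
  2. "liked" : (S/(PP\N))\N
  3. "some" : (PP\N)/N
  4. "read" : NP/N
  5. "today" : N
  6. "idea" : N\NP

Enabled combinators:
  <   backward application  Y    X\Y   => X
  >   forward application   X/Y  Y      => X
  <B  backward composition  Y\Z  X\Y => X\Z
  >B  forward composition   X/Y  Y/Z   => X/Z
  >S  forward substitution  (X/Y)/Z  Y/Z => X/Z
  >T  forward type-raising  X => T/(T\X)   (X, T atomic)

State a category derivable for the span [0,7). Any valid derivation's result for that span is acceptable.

S

[0,7] S   >
  [0,3] S/(PP\N)   <
    [0,2] N   >
      [0,1] N/(N\NP)   >T
        [0,1] "cat" : NP
      [1,2] "often" : N\NP
    [2,3] "liked" : (S/(PP\N))\N
  [3,7] PP\N   >
    [3,4] "some" : (PP\N)/N
    [4,7] N   <
      [4,6] NP   >
        [4,5] "read" : NP/N
        [5,6] "today" : N
      [6,7] "idea" : N\NP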